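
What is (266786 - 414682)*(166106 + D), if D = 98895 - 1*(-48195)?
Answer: -46320435616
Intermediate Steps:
D = 147090 (D = 98895 + 48195 = 147090)
(266786 - 414682)*(166106 + D) = (266786 - 414682)*(166106 + 147090) = -147896*313196 = -46320435616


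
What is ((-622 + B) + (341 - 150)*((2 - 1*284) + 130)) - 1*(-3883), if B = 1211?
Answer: -24560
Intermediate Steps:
((-622 + B) + (341 - 150)*((2 - 1*284) + 130)) - 1*(-3883) = ((-622 + 1211) + (341 - 150)*((2 - 1*284) + 130)) - 1*(-3883) = (589 + 191*((2 - 284) + 130)) + 3883 = (589 + 191*(-282 + 130)) + 3883 = (589 + 191*(-152)) + 3883 = (589 - 29032) + 3883 = -28443 + 3883 = -24560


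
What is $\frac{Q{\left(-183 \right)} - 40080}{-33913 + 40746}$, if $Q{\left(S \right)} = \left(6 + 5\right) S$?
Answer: $- \frac{42093}{6833} \approx -6.1602$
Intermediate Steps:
$Q{\left(S \right)} = 11 S$
$\frac{Q{\left(-183 \right)} - 40080}{-33913 + 40746} = \frac{11 \left(-183\right) - 40080}{-33913 + 40746} = \frac{-2013 - 40080}{6833} = \left(-42093\right) \frac{1}{6833} = - \frac{42093}{6833}$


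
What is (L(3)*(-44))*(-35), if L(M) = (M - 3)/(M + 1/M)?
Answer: 0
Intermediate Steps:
L(M) = (-3 + M)/(M + 1/M)
(L(3)*(-44))*(-35) = ((3*(-3 + 3)/(1 + 3²))*(-44))*(-35) = ((3*0/(1 + 9))*(-44))*(-35) = ((3*0/10)*(-44))*(-35) = ((3*(⅒)*0)*(-44))*(-35) = (0*(-44))*(-35) = 0*(-35) = 0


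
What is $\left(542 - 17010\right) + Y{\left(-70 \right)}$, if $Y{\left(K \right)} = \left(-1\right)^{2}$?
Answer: $-16467$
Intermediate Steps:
$Y{\left(K \right)} = 1$
$\left(542 - 17010\right) + Y{\left(-70 \right)} = \left(542 - 17010\right) + 1 = -16468 + 1 = -16467$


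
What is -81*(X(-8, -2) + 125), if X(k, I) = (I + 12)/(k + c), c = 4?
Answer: -19845/2 ≈ -9922.5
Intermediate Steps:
X(k, I) = (12 + I)/(4 + k) (X(k, I) = (I + 12)/(k + 4) = (12 + I)/(4 + k))
-81*(X(-8, -2) + 125) = -81*((12 - 2)/(4 - 8) + 125) = -81*(10/(-4) + 125) = -81*(-¼*10 + 125) = -81*(-5/2 + 125) = -81*245/2 = -19845/2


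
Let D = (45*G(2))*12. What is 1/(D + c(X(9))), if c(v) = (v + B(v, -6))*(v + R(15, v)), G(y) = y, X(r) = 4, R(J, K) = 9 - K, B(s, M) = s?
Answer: 1/1152 ≈ 0.00086806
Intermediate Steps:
c(v) = 18*v (c(v) = (v + v)*(v + (9 - v)) = (2*v)*9 = 18*v)
D = 1080 (D = (45*2)*12 = 90*12 = 1080)
1/(D + c(X(9))) = 1/(1080 + 18*4) = 1/(1080 + 72) = 1/1152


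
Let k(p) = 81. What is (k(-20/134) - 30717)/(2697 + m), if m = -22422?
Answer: 10212/6575 ≈ 1.5532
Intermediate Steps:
(k(-20/134) - 30717)/(2697 + m) = (81 - 30717)/(2697 - 22422) = -30636/(-19725) = -30636*(-1/19725) = 10212/6575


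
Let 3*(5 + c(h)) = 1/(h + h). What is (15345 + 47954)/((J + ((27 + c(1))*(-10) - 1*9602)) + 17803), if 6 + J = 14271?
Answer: 189897/66733 ≈ 2.8456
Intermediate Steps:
J = 14265 (J = -6 + 14271 = 14265)
c(h) = -5 + 1/(6*h) (c(h) = -5 + 1/(3*(h + h)) = -5 + 1/(3*((2*h))) = -5 + (1/(2*h))/3 = -5 + 1/(6*h))
(15345 + 47954)/((J + ((27 + c(1))*(-10) - 1*9602)) + 17803) = (15345 + 47954)/((14265 + ((27 + (-5 + (⅙)/1))*(-10) - 1*9602)) + 17803) = 63299/((14265 + ((27 + (-5 + (⅙)*1))*(-10) - 9602)) + 17803) = 63299/((14265 + ((27 + (-5 + ⅙))*(-10) - 9602)) + 17803) = 63299/((14265 + ((27 - 29/6)*(-10) - 9602)) + 17803) = 63299/((14265 + ((133/6)*(-10) - 9602)) + 17803) = 63299/((14265 + (-665/3 - 9602)) + 17803) = 63299/((14265 - 29471/3) + 17803) = 63299/(13324/3 + 17803) = 63299/(66733/3) = 63299*(3/66733) = 189897/66733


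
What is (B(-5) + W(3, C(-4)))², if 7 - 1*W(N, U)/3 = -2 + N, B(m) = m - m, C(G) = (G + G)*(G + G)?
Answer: 324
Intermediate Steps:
C(G) = 4*G² (C(G) = (2*G)*(2*G) = 4*G²)
B(m) = 0
W(N, U) = 27 - 3*N (W(N, U) = 21 - 3*(-2 + N) = 21 + (6 - 3*N) = 27 - 3*N)
(B(-5) + W(3, C(-4)))² = (0 + (27 - 3*3))² = (0 + (27 - 9))² = (0 + 18)² = 18² = 324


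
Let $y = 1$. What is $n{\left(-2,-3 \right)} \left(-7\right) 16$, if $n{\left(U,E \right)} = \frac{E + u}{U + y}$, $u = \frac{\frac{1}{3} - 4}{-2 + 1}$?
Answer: $\frac{224}{3} \approx 74.667$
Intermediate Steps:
$u = \frac{11}{3}$ ($u = \frac{\frac{1}{3} - 4}{-1} = \left(- \frac{11}{3}\right) \left(-1\right) = \frac{11}{3} \approx 3.6667$)
$n{\left(U,E \right)} = \frac{\frac{11}{3} + E}{1 + U}$ ($n{\left(U,E \right)} = \frac{E + \frac{11}{3}}{U + 1} = \frac{\frac{11}{3} + E}{1 + U}$)
$n{\left(-2,-3 \right)} \left(-7\right) 16 = \frac{\frac{11}{3} - 3}{1 - 2} \left(-7\right) 16 = \frac{1}{-1} \cdot \frac{2}{3} \left(-7\right) 16 = \left(-1\right) \frac{2}{3} \left(-7\right) 16 = \left(- \frac{2}{3}\right) \left(-7\right) 16 = \frac{14}{3} \cdot 16 = \frac{224}{3}$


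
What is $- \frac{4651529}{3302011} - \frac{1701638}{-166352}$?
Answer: $\frac{2422518120905}{274648066936} \approx 8.8204$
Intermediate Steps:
$- \frac{4651529}{3302011} - \frac{1701638}{-166352} = \left(-4651529\right) \frac{1}{3302011} - - \frac{850819}{83176} = - \frac{4651529}{3302011} + \frac{850819}{83176} = \frac{2422518120905}{274648066936}$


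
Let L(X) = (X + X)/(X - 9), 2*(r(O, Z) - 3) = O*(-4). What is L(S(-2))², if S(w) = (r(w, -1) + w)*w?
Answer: 400/361 ≈ 1.1080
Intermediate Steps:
r(O, Z) = 3 - 2*O (r(O, Z) = 3 + (O*(-4))/2 = 3 + (-4*O)/2 = 3 - 2*O)
S(w) = w*(3 - w) (S(w) = ((3 - 2*w) + w)*w = (3 - w)*w = w*(3 - w))
L(X) = 2*X/(-9 + X) (L(X) = (2*X)/(-9 + X) = 2*X/(-9 + X))
L(S(-2))² = (2*(-2*(3 - 1*(-2)))/(-9 - 2*(3 - 1*(-2))))² = (2*(-2*(3 + 2))/(-9 - 2*(3 + 2)))² = (2*(-2*5)/(-9 - 2*5))² = (2*(-10)/(-9 - 10))² = (2*(-10)/(-19))² = (2*(-10)*(-1/19))² = (20/19)² = 400/361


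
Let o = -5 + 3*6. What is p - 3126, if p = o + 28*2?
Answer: -3057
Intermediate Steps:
o = 13 (o = -5 + 18 = 13)
p = 69 (p = 13 + 28*2 = 13 + 56 = 69)
p - 3126 = 69 - 3126 = -3057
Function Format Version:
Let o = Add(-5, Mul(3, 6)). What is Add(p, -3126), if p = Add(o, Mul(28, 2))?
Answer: -3057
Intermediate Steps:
o = 13 (o = Add(-5, 18) = 13)
p = 69 (p = Add(13, Mul(28, 2)) = Add(13, 56) = 69)
Add(p, -3126) = Add(69, -3126) = -3057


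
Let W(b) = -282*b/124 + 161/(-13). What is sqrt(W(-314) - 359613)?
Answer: I*sqrt(58290423347)/403 ≈ 599.09*I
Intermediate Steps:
W(b) = -161/13 - 141*b/62 (W(b) = -282*b*(1/124) + 161*(-1/13) = -141*b/62 - 161/13 = -161/13 - 141*b/62)
sqrt(W(-314) - 359613) = sqrt((-161/13 - 141/62*(-314)) - 359613) = sqrt((-161/13 + 22137/31) - 359613) = sqrt(282790/403 - 359613) = sqrt(-144641249/403) = I*sqrt(58290423347)/403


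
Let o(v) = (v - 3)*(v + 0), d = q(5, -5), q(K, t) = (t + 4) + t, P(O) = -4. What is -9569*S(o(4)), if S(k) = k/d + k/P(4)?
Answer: 47845/3 ≈ 15948.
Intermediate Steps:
q(K, t) = 4 + 2*t (q(K, t) = (4 + t) + t = 4 + 2*t)
d = -6 (d = 4 + 2*(-5) = 4 - 10 = -6)
o(v) = v*(-3 + v) (o(v) = (-3 + v)*v = v*(-3 + v))
S(k) = -5*k/12 (S(k) = k/(-6) + k/(-4) = k*(-⅙) + k*(-¼) = -k/6 - k/4 = -5*k/12)
-9569*S(o(4)) = -(-47845)*4*(-3 + 4)/12 = -(-47845)*4*1/12 = -(-47845)*4/12 = -9569*(-5/3) = 47845/3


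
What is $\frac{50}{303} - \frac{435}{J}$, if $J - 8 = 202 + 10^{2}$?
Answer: $- \frac{23261}{18786} \approx -1.2382$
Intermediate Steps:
$J = 310$ ($J = 8 + \left(202 + 10^{2}\right) = 8 + \left(202 + 100\right) = 8 + 302 = 310$)
$\frac{50}{303} - \frac{435}{J} = \frac{50}{303} - \frac{435}{310} = 50 \cdot \frac{1}{303} - \frac{87}{62} = \frac{50}{303} - \frac{87}{62} = - \frac{23261}{18786}$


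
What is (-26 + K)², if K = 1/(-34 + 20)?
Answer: 133225/196 ≈ 679.72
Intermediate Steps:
K = -1/14 (K = 1/(-14) = -1/14 ≈ -0.071429)
(-26 + K)² = (-26 - 1/14)² = (-365/14)² = 133225/196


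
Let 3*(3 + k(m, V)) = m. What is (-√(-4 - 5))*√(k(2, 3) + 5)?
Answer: -2*I*√6 ≈ -4.899*I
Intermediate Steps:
k(m, V) = -3 + m/3
(-√(-4 - 5))*√(k(2, 3) + 5) = (-√(-4 - 5))*√((-3 + (⅓)*2) + 5) = (-√(-9))*√((-3 + ⅔) + 5) = (-3*I)*√(-7/3 + 5) = (-3*I)*√(8/3) = (-3*I)*(2*√6/3) = -2*I*√6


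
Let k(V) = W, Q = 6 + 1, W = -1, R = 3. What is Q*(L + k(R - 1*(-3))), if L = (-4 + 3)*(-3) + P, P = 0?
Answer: 14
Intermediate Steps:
L = 3 (L = (-4 + 3)*(-3) + 0 = -1*(-3) + 0 = 3 + 0 = 3)
Q = 7
k(V) = -1
Q*(L + k(R - 1*(-3))) = 7*(3 - 1) = 7*2 = 14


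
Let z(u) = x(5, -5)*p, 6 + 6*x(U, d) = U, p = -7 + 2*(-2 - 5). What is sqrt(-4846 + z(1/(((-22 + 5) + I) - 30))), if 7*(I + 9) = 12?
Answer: I*sqrt(19370)/2 ≈ 69.588*I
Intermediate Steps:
I = -51/7 (I = -9 + (1/7)*12 = -9 + 12/7 = -51/7 ≈ -7.2857)
p = -21 (p = -7 + 2*(-7) = -7 - 14 = -21)
x(U, d) = -1 + U/6
z(u) = 7/2 (z(u) = (-1 + (1/6)*5)*(-21) = (-1 + 5/6)*(-21) = -1/6*(-21) = 7/2)
sqrt(-4846 + z(1/(((-22 + 5) + I) - 30))) = sqrt(-4846 + 7/2) = sqrt(-9685/2) = I*sqrt(19370)/2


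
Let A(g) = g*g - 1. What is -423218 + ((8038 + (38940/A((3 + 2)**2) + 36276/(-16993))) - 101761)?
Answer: -456734421543/883636 ≈ -5.1688e+5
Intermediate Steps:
A(g) = -1 + g**2 (A(g) = g**2 - 1 = -1 + g**2)
-423218 + ((8038 + (38940/A((3 + 2)**2) + 36276/(-16993))) - 101761) = -423218 + ((8038 + (38940/(-1 + ((3 + 2)**2)**2) + 36276/(-16993))) - 101761) = -423218 + ((8038 + (38940/(-1 + (5**2)**2) + 36276*(-1/16993))) - 101761) = -423218 + ((8038 + (38940/(-1 + 25**2) - 36276/16993)) - 101761) = -423218 + ((8038 + (38940/(-1 + 625) - 36276/16993)) - 101761) = -423218 + ((8038 + (38940/624 - 36276/16993)) - 101761) = -423218 + ((8038 + (38940*(1/624) - 36276/16993)) - 101761) = -423218 + ((8038 + (3245/52 - 36276/16993)) - 101761) = -423218 + ((8038 + 53255933/883636) - 101761) = -423218 + (7155922101/883636 - 101761) = -423218 - 82763760895/883636 = -456734421543/883636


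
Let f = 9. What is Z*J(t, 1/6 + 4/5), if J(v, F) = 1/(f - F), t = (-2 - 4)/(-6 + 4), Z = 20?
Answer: 600/241 ≈ 2.4896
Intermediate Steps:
t = 3 (t = -6/(-2) = -6*(-1/2) = 3)
J(v, F) = 1/(9 - F)
Z*J(t, 1/6 + 4/5) = 20*(-1/(-9 + (1/6 + 4/5))) = 20*(-1/(-9 + 29/30)) = 20*(-1/(-241/30)) = 20*(-1*(-30/241)) = 20*(30/241) = 600/241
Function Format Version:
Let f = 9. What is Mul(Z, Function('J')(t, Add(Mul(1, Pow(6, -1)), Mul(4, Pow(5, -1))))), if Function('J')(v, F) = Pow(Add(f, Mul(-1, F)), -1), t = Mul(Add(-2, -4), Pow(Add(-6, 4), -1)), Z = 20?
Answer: Rational(600, 241) ≈ 2.4896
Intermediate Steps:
t = 3 (t = Mul(-6, Pow(-2, -1)) = Mul(-6, Rational(-1, 2)) = 3)
Function('J')(v, F) = Pow(Add(9, Mul(-1, F)), -1)
Mul(Z, Function('J')(t, Add(Mul(1, Pow(6, -1)), Mul(4, Pow(5, -1))))) = Mul(20, Mul(-1, Pow(Add(-9, Add(Mul(1, Pow(6, -1)), Mul(4, Pow(5, -1)))), -1))) = Mul(20, Mul(-1, Pow(Add(-9, Add(Mul(1, Rational(1, 6)), Mul(4, Rational(1, 5)))), -1))) = Mul(20, Mul(-1, Pow(Add(-9, Add(Rational(1, 6), Rational(4, 5))), -1))) = Mul(20, Mul(-1, Pow(Add(-9, Rational(29, 30)), -1))) = Mul(20, Mul(-1, Pow(Rational(-241, 30), -1))) = Mul(20, Mul(-1, Rational(-30, 241))) = Mul(20, Rational(30, 241)) = Rational(600, 241)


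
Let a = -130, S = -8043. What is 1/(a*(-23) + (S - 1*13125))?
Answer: -1/18178 ≈ -5.5012e-5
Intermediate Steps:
1/(a*(-23) + (S - 1*13125)) = 1/(-130*(-23) + (-8043 - 1*13125)) = 1/(2990 + (-8043 - 13125)) = 1/(2990 - 21168) = 1/(-18178) = -1/18178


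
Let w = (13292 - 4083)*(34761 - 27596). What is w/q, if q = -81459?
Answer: -65982485/81459 ≈ -810.01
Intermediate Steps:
w = 65982485 (w = 9209*7165 = 65982485)
w/q = 65982485/(-81459) = 65982485*(-1/81459) = -65982485/81459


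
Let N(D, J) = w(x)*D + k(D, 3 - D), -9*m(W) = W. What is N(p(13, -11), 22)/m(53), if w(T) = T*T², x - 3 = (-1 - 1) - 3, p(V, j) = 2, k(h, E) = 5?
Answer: 99/53 ≈ 1.8679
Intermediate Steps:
m(W) = -W/9
x = -2 (x = 3 + ((-1 - 1) - 3) = 3 + (-2 - 3) = 3 - 5 = -2)
w(T) = T³
N(D, J) = 5 - 8*D (N(D, J) = (-2)³*D + 5 = -8*D + 5 = 5 - 8*D)
N(p(13, -11), 22)/m(53) = (5 - 8*2)/((-⅑*53)) = (5 - 16)/(-53/9) = -11*(-9/53) = 99/53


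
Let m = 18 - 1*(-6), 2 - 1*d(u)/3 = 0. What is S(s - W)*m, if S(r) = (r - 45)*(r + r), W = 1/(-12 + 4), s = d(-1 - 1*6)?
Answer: -45717/4 ≈ -11429.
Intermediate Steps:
d(u) = 6 (d(u) = 6 - 3*0 = 6 + 0 = 6)
s = 6
W = -⅛ (W = 1/(-8) = -⅛ ≈ -0.12500)
S(r) = 2*r*(-45 + r) (S(r) = (-45 + r)*(2*r) = 2*r*(-45 + r))
m = 24 (m = 18 + 6 = 24)
S(s - W)*m = (2*(6 - 1*(-⅛))*(-45 + (6 - 1*(-⅛))))*24 = (2*(6 + ⅛)*(-45 + (6 + ⅛)))*24 = (2*(49/8)*(-45 + 49/8))*24 = (2*(49/8)*(-311/8))*24 = -15239/32*24 = -45717/4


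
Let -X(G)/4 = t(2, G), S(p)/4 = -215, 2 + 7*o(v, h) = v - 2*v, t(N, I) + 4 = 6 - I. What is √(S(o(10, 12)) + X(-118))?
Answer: 2*I*√335 ≈ 36.606*I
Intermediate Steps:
t(N, I) = 2 - I (t(N, I) = -4 + (6 - I) = 2 - I)
o(v, h) = -2/7 - v/7 (o(v, h) = -2/7 + (v - 2*v)/7 = -2/7 + (-v)/7 = -2/7 - v/7)
S(p) = -860 (S(p) = 4*(-215) = -860)
X(G) = -8 + 4*G (X(G) = -4*(2 - G) = -8 + 4*G)
√(S(o(10, 12)) + X(-118)) = √(-860 + (-8 + 4*(-118))) = √(-860 + (-8 - 472)) = √(-860 - 480) = √(-1340) = 2*I*√335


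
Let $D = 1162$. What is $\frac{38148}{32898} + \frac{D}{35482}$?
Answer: $\frac{115982901}{97273903} \approx 1.1923$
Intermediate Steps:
$\frac{38148}{32898} + \frac{D}{35482} = \frac{38148}{32898} + \frac{1162}{35482} = 38148 \cdot \frac{1}{32898} + 1162 \cdot \frac{1}{35482} = \frac{6358}{5483} + \frac{581}{17741} = \frac{115982901}{97273903}$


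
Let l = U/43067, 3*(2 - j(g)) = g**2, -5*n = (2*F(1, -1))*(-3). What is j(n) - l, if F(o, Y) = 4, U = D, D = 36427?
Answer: -7026189/1076675 ≈ -6.5258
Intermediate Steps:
U = 36427
n = 24/5 (n = -2*4*(-3)/5 = -8*(-3)/5 = -1/5*(-24) = 24/5 ≈ 4.8000)
j(g) = 2 - g**2/3
l = 36427/43067 ≈ 0.84582
j(n) - l = (2 - (24/5)**2/3) - 1*36427/43067 = (2 - 1/3*576/25) - 36427/43067 = (2 - 192/25) - 36427/43067 = -142/25 - 36427/43067 = -7026189/1076675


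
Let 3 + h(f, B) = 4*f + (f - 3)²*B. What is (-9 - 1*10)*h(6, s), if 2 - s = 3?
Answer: -228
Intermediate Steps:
s = -1 (s = 2 - 1*3 = 2 - 3 = -1)
h(f, B) = -3 + 4*f + B*(-3 + f)² (h(f, B) = -3 + (4*f + (f - 3)²*B) = -3 + (4*f + (-3 + f)²*B) = -3 + (4*f + B*(-3 + f)²) = -3 + 4*f + B*(-3 + f)²)
(-9 - 1*10)*h(6, s) = (-9 - 1*10)*(-3 + 4*6 - (-3 + 6)²) = (-9 - 10)*(-3 + 24 - 1*3²) = -19*(-3 + 24 - 1*9) = -19*(-3 + 24 - 9) = -19*12 = -228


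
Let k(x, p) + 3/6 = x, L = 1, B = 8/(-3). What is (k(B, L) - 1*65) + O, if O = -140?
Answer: -1249/6 ≈ -208.17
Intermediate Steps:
B = -8/3 (B = 8*(-⅓) = -8/3 ≈ -2.6667)
k(x, p) = -½ + x
(k(B, L) - 1*65) + O = ((-½ - 8/3) - 1*65) - 140 = (-19/6 - 65) - 140 = -409/6 - 140 = -1249/6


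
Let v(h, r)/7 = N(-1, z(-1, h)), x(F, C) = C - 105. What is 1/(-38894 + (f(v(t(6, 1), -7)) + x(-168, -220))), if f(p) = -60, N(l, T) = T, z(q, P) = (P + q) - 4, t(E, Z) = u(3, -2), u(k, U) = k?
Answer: -1/39279 ≈ -2.5459e-5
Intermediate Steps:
x(F, C) = -105 + C
t(E, Z) = 3
z(q, P) = -4 + P + q
v(h, r) = -35 + 7*h (v(h, r) = 7*(-4 + h - 1) = 7*(-5 + h) = -35 + 7*h)
1/(-38894 + (f(v(t(6, 1), -7)) + x(-168, -220))) = 1/(-38894 + (-60 + (-105 - 220))) = 1/(-38894 + (-60 - 325)) = 1/(-38894 - 385) = 1/(-39279) = -1/39279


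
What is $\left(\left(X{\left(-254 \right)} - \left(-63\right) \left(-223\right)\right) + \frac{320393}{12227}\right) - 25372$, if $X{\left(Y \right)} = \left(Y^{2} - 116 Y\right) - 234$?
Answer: $\frac{664552168}{12227} \approx 54351.0$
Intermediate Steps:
$X{\left(Y \right)} = -234 + Y^{2} - 116 Y$
$\left(\left(X{\left(-254 \right)} - \left(-63\right) \left(-223\right)\right) + \frac{320393}{12227}\right) - 25372 = \left(\left(\left(-234 + \left(-254\right)^{2} - -29464\right) - \left(-63\right) \left(-223\right)\right) + \frac{320393}{12227}\right) - 25372 = \left(\left(\left(-234 + 64516 + 29464\right) - 14049\right) + 320393 \cdot \frac{1}{12227}\right) - 25372 = \left(\left(93746 - 14049\right) + \frac{320393}{12227}\right) - 25372 = \left(79697 + \frac{320393}{12227}\right) - 25372 = \frac{974775612}{12227} - 25372 = \frac{664552168}{12227}$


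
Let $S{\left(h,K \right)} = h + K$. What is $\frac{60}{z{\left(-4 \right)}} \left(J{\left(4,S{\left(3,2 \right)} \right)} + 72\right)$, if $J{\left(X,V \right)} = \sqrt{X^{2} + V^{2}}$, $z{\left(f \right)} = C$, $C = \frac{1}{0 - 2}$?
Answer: $-8640 - 120 \sqrt{41} \approx -9408.4$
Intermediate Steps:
$C = - \frac{1}{2}$ ($C = \frac{1}{0 - 2} = \frac{1}{-2} = - \frac{1}{2} \approx -0.5$)
$S{\left(h,K \right)} = K + h$
$z{\left(f \right)} = - \frac{1}{2}$
$J{\left(X,V \right)} = \sqrt{V^{2} + X^{2}}$
$\frac{60}{z{\left(-4 \right)}} \left(J{\left(4,S{\left(3,2 \right)} \right)} + 72\right) = \frac{60}{- \frac{1}{2}} \left(\sqrt{\left(2 + 3\right)^{2} + 4^{2}} + 72\right) = 60 \left(-2\right) \left(\sqrt{5^{2} + 16} + 72\right) = - 120 \left(\sqrt{25 + 16} + 72\right) = - 120 \left(\sqrt{41} + 72\right) = - 120 \left(72 + \sqrt{41}\right) = -8640 - 120 \sqrt{41}$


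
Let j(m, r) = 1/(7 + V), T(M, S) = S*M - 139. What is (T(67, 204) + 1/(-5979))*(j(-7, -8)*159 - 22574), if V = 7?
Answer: -12775627891765/41853 ≈ -3.0525e+8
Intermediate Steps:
T(M, S) = -139 + M*S (T(M, S) = M*S - 139 = -139 + M*S)
j(m, r) = 1/14 (j(m, r) = 1/(7 + 7) = 1/14)
(T(67, 204) + 1/(-5979))*(j(-7, -8)*159 - 22574) = ((-139 + 67*204) + 1/(-5979))*((1/14)*159 - 22574) = ((-139 + 13668) - 1/5979)*(159/14 - 22574) = (13529 - 1/5979)*(-315877/14) = (80889890/5979)*(-315877/14) = -12775627891765/41853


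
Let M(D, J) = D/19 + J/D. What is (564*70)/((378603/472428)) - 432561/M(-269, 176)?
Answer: 83297459035319/1061560745 ≈ 78467.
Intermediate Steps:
M(D, J) = D/19 + J/D (M(D, J) = D*(1/19) + J/D = D/19 + J/D)
(564*70)/((378603/472428)) - 432561/M(-269, 176) = (564*70)/((378603/472428)) - 432561/((1/19)*(-269) + 176/(-269)) = 39480/((378603*(1/472428))) - 432561/(-269/19 + 176*(-1/269)) = 39480/(42067/52492) - 432561/(-269/19 - 176/269) = 39480*(52492/42067) - 432561/(-75705/5111) = 2072384160/42067 - 432561*(-5111/75705) = 2072384160/42067 + 736939757/25235 = 83297459035319/1061560745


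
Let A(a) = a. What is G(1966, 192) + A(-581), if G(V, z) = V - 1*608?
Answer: 777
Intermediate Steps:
G(V, z) = -608 + V (G(V, z) = V - 608 = -608 + V)
G(1966, 192) + A(-581) = (-608 + 1966) - 581 = 1358 - 581 = 777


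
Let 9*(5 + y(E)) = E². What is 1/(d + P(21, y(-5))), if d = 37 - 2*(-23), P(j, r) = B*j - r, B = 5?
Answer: 9/1712 ≈ 0.0052570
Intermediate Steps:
y(E) = -5 + E²/9
P(j, r) = -r + 5*j (P(j, r) = 5*j - r = -r + 5*j)
d = 83 (d = 37 + 46 = 83)
1/(d + P(21, y(-5))) = 1/(83 + (-(-5 + (⅑)*(-5)²) + 5*21)) = 1/(83 + (-(-5 + (⅑)*25) + 105)) = 1/(83 + (-(-5 + 25/9) + 105)) = 1/(83 + (-1*(-20/9) + 105)) = 1/(83 + (20/9 + 105)) = 1/(83 + 965/9) = 1/(1712/9) = 9/1712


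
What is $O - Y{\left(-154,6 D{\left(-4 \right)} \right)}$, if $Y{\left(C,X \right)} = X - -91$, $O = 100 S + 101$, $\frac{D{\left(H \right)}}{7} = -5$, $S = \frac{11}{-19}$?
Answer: $\frac{3080}{19} \approx 162.11$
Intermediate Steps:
$S = - \frac{11}{19}$ ($S = 11 \left(- \frac{1}{19}\right) = - \frac{11}{19} \approx -0.57895$)
$D{\left(H \right)} = -35$ ($D{\left(H \right)} = 7 \left(-5\right) = -35$)
$O = \frac{819}{19}$ ($O = 100 \left(- \frac{11}{19}\right) + 101 = - \frac{1100}{19} + 101 = \frac{819}{19} \approx 43.105$)
$Y{\left(C,X \right)} = 91 + X$ ($Y{\left(C,X \right)} = X + 91 = 91 + X$)
$O - Y{\left(-154,6 D{\left(-4 \right)} \right)} = \frac{819}{19} - \left(91 + 6 \left(-35\right)\right) = \frac{819}{19} - \left(91 - 210\right) = \frac{819}{19} - -119 = \frac{819}{19} + 119 = \frac{3080}{19}$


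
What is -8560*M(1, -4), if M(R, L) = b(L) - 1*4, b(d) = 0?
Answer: 34240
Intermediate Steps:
M(R, L) = -4 (M(R, L) = 0 - 1*4 = 0 - 4 = -4)
-8560*M(1, -4) = -8560*(-4) = 34240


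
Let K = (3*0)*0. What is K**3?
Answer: 0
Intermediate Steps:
K = 0 (K = 0*0 = 0)
K**3 = 0**3 = 0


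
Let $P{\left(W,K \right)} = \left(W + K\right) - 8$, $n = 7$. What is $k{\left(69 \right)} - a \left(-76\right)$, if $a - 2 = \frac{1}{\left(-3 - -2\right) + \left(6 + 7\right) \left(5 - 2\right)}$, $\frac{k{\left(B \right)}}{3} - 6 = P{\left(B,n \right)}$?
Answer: $376$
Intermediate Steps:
$P{\left(W,K \right)} = -8 + K + W$ ($P{\left(W,K \right)} = \left(K + W\right) - 8 = -8 + K + W$)
$k{\left(B \right)} = 15 + 3 B$ ($k{\left(B \right)} = 18 + 3 \left(-8 + 7 + B\right) = 18 + 3 \left(-1 + B\right) = 18 + \left(-3 + 3 B\right) = 15 + 3 B$)
$a = \frac{77}{38}$ ($a = 2 + \frac{1}{\left(-3 - -2\right) + \left(6 + 7\right) \left(5 - 2\right)} = 2 + \frac{1}{\left(-3 + 2\right) + 13 \cdot 3} = 2 + \frac{1}{-1 + 39} = 2 + \frac{1}{38} = \frac{77}{38} \approx 2.0263$)
$k{\left(69 \right)} - a \left(-76\right) = \left(15 + 3 \cdot 69\right) - \frac{77}{38} \left(-76\right) = \left(15 + 207\right) - -154 = 222 + 154 = 376$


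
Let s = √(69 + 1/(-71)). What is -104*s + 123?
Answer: 123 - 104*√347758/71 ≈ -740.80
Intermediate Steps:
s = √347758/71 (s = √(69 - 1/71) = √(4898/71) = √347758/71 ≈ 8.3058)
-104*s + 123 = -104*√347758/71 + 123 = 123 - 104*√347758/71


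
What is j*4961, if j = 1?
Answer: 4961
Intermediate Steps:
j*4961 = 1*4961 = 4961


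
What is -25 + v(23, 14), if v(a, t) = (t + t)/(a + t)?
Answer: -897/37 ≈ -24.243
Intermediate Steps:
v(a, t) = 2*t/(a + t) (v(a, t) = (2*t)/(a + t) = 2*t/(a + t))
-25 + v(23, 14) = -25 + 2*14/(23 + 14) = -25 + 2*14/37 = -25 + 2*14*(1/37) = -25 + 28/37 = -897/37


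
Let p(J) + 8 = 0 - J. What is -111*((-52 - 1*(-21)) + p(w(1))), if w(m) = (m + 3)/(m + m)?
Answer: 4551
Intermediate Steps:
w(m) = (3 + m)/(2*m) (w(m) = (3 + m)/((2*m)) = (3 + m)*(1/(2*m)) = (3 + m)/(2*m))
p(J) = -8 - J (p(J) = -8 + (0 - J) = -8 - J)
-111*((-52 - 1*(-21)) + p(w(1))) = -111*((-52 - 1*(-21)) + (-8 - (3 + 1)/(2*1))) = -111*((-52 + 21) + (-8 - 4/2)) = -111*(-31 + (-8 - 1*2)) = -111*(-31 + (-8 - 2)) = -111*(-31 - 10) = -111*(-41) = 4551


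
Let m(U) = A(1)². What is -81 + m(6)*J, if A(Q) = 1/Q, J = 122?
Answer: 41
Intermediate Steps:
A(Q) = 1/Q
m(U) = 1 (m(U) = (1/1)² = 1² = 1)
-81 + m(6)*J = -81 + 1*122 = -81 + 122 = 41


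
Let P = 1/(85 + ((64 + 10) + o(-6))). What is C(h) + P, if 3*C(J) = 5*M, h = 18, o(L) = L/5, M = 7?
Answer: 3070/263 ≈ 11.673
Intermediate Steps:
o(L) = L/5 (o(L) = L*(⅕) = L/5)
C(J) = 35/3 (C(J) = (5*7)/3 = (⅓)*35 = 35/3)
P = 5/789 (P = 1/(85 + ((64 + 10) + (⅕)*(-6))) = 1/(85 + (74 - 6/5)) = 1/(85 + 364/5) = 1/(789/5) = 5/789 ≈ 0.0063371)
C(h) + P = 35/3 + 5/789 = 3070/263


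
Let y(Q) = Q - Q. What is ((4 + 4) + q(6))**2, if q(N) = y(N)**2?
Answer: 64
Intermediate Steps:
y(Q) = 0
q(N) = 0 (q(N) = 0**2 = 0)
((4 + 4) + q(6))**2 = ((4 + 4) + 0)**2 = (8 + 0)**2 = 8**2 = 64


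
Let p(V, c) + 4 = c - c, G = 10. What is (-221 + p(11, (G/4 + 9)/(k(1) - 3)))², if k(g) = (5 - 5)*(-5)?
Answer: 50625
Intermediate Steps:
k(g) = 0 (k(g) = 0*(-5) = 0)
p(V, c) = -4 (p(V, c) = -4 + (c - c) = -4 + 0 = -4)
(-221 + p(11, (G/4 + 9)/(k(1) - 3)))² = (-221 - 4)² = (-225)² = 50625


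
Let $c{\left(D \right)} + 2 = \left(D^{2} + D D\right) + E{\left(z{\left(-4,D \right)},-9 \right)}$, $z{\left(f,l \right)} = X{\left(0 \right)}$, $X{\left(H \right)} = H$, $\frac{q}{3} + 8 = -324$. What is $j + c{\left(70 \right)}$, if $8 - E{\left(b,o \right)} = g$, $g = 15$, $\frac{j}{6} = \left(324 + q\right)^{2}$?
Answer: $2719295$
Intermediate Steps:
$q = -996$ ($q = -24 + 3 \left(-324\right) = -24 - 972 = -996$)
$j = 2709504$ ($j = 6 \left(324 - 996\right)^{2} = 6 \left(-672\right)^{2} = 6 \cdot 451584 = 2709504$)
$z{\left(f,l \right)} = 0$
$E{\left(b,o \right)} = -7$ ($E{\left(b,o \right)} = 8 - 15 = -7$)
$c{\left(D \right)} = -9 + 2 D^{2}$ ($c{\left(D \right)} = -2 - \left(7 - D^{2} - D D\right) = -2 + \left(\left(D^{2} + D^{2}\right) - 7\right) = -2 + \left(2 D^{2} - 7\right) = -2 + \left(-7 + 2 D^{2}\right) = -9 + 2 D^{2}$)
$j + c{\left(70 \right)} = 2709504 - \left(9 - 2 \cdot 70^{2}\right) = 2709504 + \left(-9 + 2 \cdot 4900\right) = 2709504 + \left(-9 + 9800\right) = 2709504 + 9791 = 2719295$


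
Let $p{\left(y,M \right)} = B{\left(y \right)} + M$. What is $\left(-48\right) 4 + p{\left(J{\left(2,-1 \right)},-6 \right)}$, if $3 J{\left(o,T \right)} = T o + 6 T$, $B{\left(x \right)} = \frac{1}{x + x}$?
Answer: $- \frac{3171}{16} \approx -198.19$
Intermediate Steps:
$B{\left(x \right)} = \frac{1}{2 x}$
$J{\left(o,T \right)} = 2 T + \frac{T o}{3}$ ($J{\left(o,T \right)} = \frac{T o + 6 T}{3} = \frac{6 T + T o}{3} = 2 T + \frac{T o}{3}$)
$p{\left(y,M \right)} = M + \frac{1}{2 y}$ ($p{\left(y,M \right)} = \frac{1}{2 y} + M = M + \frac{1}{2 y}$)
$\left(-48\right) 4 + p{\left(J{\left(2,-1 \right)},-6 \right)} = \left(-48\right) 4 - \left(6 - \frac{1}{2 \cdot \frac{1}{3} \left(-1\right) \left(6 + 2\right)}\right) = -192 - \left(6 - \frac{1}{2 \cdot \frac{1}{3} \left(-1\right) 8}\right) = -192 - \left(6 - \frac{1}{2 \left(- \frac{8}{3}\right)}\right) = -192 + \left(-6 + \frac{1}{2} \left(- \frac{3}{8}\right)\right) = -192 - \frac{99}{16} = - \frac{3171}{16}$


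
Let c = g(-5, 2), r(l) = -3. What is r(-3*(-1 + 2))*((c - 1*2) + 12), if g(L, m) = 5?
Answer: -45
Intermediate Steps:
c = 5
r(-3*(-1 + 2))*((c - 1*2) + 12) = -3*((5 - 1*2) + 12) = -3*((5 - 2) + 12) = -3*(3 + 12) = -3*15 = -45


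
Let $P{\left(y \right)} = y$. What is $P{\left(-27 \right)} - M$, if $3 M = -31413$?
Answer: $10444$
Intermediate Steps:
$M = -10471$ ($M = \frac{1}{3} \left(-31413\right) = -10471$)
$P{\left(-27 \right)} - M = -27 - -10471 = -27 + 10471 = 10444$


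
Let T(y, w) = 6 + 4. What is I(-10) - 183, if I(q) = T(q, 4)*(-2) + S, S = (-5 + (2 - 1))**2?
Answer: -187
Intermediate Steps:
T(y, w) = 10
S = 16 (S = (-5 + 1)**2 = (-4)**2 = 16)
I(q) = -4 (I(q) = 10*(-2) + 16 = -20 + 16 = -4)
I(-10) - 183 = -4 - 183 = -187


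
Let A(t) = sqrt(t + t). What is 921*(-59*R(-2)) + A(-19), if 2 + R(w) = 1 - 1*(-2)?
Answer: -54339 + I*sqrt(38) ≈ -54339.0 + 6.1644*I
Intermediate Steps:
A(t) = sqrt(2)*sqrt(t) (A(t) = sqrt(2*t) = sqrt(2)*sqrt(t))
R(w) = 1 (R(w) = -2 + (1 - 1*(-2)) = -2 + (1 + 2) = -2 + 3 = 1)
921*(-59*R(-2)) + A(-19) = 921*(-59*1) + sqrt(2)*sqrt(-19) = 921*(-59) + sqrt(2)*(I*sqrt(19)) = -54339 + I*sqrt(38)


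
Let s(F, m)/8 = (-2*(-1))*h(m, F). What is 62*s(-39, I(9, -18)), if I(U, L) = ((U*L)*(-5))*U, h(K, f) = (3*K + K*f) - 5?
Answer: -260345440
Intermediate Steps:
h(K, f) = -5 + 3*K + K*f
I(U, L) = -5*L*U**2 (I(U, L) = ((L*U)*(-5))*U = (-5*L*U)*U = -5*L*U**2)
s(F, m) = -80 + 48*m + 16*F*m (s(F, m) = 8*((-2*(-1))*(-5 + 3*m + m*F)) = 8*(2*(-5 + 3*m + F*m)) = 8*(-10 + 6*m + 2*F*m) = -80 + 48*m + 16*F*m)
62*s(-39, I(9, -18)) = 62*(-80 + 48*(-5*(-18)*9**2) + 16*(-39)*(-5*(-18)*9**2)) = 62*(-80 + 48*(-5*(-18)*81) + 16*(-39)*(-5*(-18)*81)) = 62*(-80 + 48*7290 + 16*(-39)*7290) = 62*(-80 + 349920 - 4548960) = 62*(-4199120) = -260345440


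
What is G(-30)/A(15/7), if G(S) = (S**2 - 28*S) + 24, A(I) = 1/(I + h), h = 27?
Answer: 51408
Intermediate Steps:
A(I) = 1/(27 + I) (A(I) = 1/(I + 27) = 1/(27 + I))
G(S) = 24 + S**2 - 28*S
G(-30)/A(15/7) = (24 + (-30)**2 - 28*(-30))/(1/(27 + 15/7)) = (24 + 900 + 840)/(1/(27 + 15*(1/7))) = 1764/(1/(27 + 15/7)) = 1764/(1/(204/7)) = 1764/(7/204) = 1764*(204/7) = 51408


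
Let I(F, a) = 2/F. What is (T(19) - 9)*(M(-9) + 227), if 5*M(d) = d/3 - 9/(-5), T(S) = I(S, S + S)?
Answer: -958061/475 ≈ -2017.0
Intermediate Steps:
T(S) = 2/S
M(d) = 9/25 + d/15 (M(d) = (d/3 - 9/(-5))/5 = (d*(1/3) - 9*(-1/5))/5 = (d/3 + 9/5)/5 = (9/5 + d/3)/5 = 9/25 + d/15)
(T(19) - 9)*(M(-9) + 227) = (2/19 - 9)*((9/25 + (1/15)*(-9)) + 227) = (2*(1/19) - 9)*((9/25 - 3/5) + 227) = (2/19 - 9)*(-6/25 + 227) = -169/19*5669/25 = -958061/475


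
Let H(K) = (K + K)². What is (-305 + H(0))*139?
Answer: -42395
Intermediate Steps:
H(K) = 4*K² (H(K) = (2*K)² = 4*K²)
(-305 + H(0))*139 = (-305 + 4*0²)*139 = (-305 + 4*0)*139 = (-305 + 0)*139 = -305*139 = -42395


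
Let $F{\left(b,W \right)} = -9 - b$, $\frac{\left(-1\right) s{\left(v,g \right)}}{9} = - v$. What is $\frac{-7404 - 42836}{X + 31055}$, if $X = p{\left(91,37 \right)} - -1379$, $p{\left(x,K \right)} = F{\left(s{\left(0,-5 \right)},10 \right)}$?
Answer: $- \frac{10048}{6485} \approx -1.5494$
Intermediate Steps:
$s{\left(v,g \right)} = 9 v$ ($s{\left(v,g \right)} = - 9 \left(- v\right) = 9 v$)
$p{\left(x,K \right)} = -9$ ($p{\left(x,K \right)} = -9 - 9 \cdot 0 = -9 - 0 = -9 + 0 = -9$)
$X = 1370$ ($X = -9 - -1379 = -9 + 1379 = 1370$)
$\frac{-7404 - 42836}{X + 31055} = \frac{-7404 - 42836}{1370 + 31055} = - \frac{50240}{32425} = \left(-50240\right) \frac{1}{32425} = - \frac{10048}{6485}$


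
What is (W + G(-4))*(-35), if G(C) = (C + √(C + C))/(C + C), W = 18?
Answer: -1295/2 + 35*I*√2/4 ≈ -647.5 + 12.374*I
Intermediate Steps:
G(C) = (C + √2*√C)/(2*C) (G(C) = (C + √(2*C))/((2*C)) = (C + √2*√C)*(1/(2*C)) = (C + √2*√C)/(2*C))
(W + G(-4))*(-35) = (18 + (½ + √2/(2*√(-4))))*(-35) = (18 + (½ + √2*(-I/2)/2))*(-35) = (18 + (½ - I*√2/4))*(-35) = (37/2 - I*√2/4)*(-35) = -1295/2 + 35*I*√2/4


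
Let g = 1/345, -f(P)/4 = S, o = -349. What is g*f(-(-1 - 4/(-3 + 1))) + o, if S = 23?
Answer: -5239/15 ≈ -349.27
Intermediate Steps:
f(P) = -92 (f(P) = -4*23 = -92)
g = 1/345 ≈ 0.0028986
g*f(-(-1 - 4/(-3 + 1))) + o = (1/345)*(-92) - 349 = -4/15 - 349 = -5239/15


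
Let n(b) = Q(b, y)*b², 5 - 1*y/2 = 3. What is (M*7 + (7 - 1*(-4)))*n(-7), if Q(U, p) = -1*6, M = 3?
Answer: -9408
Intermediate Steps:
y = 4 (y = 10 - 2*3 = 10 - 6 = 4)
Q(U, p) = -6
n(b) = -6*b²
(M*7 + (7 - 1*(-4)))*n(-7) = (3*7 + (7 - 1*(-4)))*(-6*(-7)²) = (21 + (7 + 4))*(-6*49) = (21 + 11)*(-294) = 32*(-294) = -9408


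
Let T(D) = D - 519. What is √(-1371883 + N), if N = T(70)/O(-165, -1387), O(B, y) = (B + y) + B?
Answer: I*√4044432410654/1717 ≈ 1171.3*I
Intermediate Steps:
O(B, y) = y + 2*B
T(D) = -519 + D
N = 449/1717 (N = (-519 + 70)/(-1387 + 2*(-165)) = -449/(-1387 - 330) = -449/(-1717) = -449*(-1/1717) = 449/1717 ≈ 0.26150)
√(-1371883 + N) = √(-1371883 + 449/1717) = √(-2355522662/1717) = I*√4044432410654/1717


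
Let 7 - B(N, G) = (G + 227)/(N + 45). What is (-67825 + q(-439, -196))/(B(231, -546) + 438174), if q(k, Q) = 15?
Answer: -3743112/24187655 ≈ -0.15475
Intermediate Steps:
B(N, G) = 7 - (227 + G)/(45 + N) (B(N, G) = 7 - (G + 227)/(N + 45) = 7 - (227 + G)/(45 + N))
(-67825 + q(-439, -196))/(B(231, -546) + 438174) = (-67825 + 15)/((88 - 1*(-546) + 7*231)/(45 + 231) + 438174) = -67810/((88 + 546 + 1617)/276 + 438174) = -67810/((1/276)*2251 + 438174) = -67810/(2251/276 + 438174) = -67810/120938275/276 = -67810*276/120938275 = -3743112/24187655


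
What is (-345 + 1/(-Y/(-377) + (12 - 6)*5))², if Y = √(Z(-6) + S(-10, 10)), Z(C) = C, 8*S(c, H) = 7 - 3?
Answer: (-30444542439383*I + 2692085370*√22)/(-255832189*I + 22620*√22) ≈ 1.19e+5 + 0.0047687*I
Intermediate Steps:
S(c, H) = ½ (S(c, H) = (7 - 3)/8 = (⅛)*4 = ½)
Y = I*√22/2 (Y = √(-6 + ½) = √(-11/2) = I*√22/2 ≈ 2.3452*I)
(-345 + 1/(-Y/(-377) + (12 - 6)*5))² = (-345 + 1/(-I*√22/2/(-377) + (12 - 6)*5))² = (-345 + 1/(-I*√22/2*(-1)/377 + 6*5))² = (-345 + 1/(-(-1)*I*√22/754 + 30))² = (-345 + 1/(I*√22/754 + 30))² = (-345 + 1/(30 + I*√22/754))²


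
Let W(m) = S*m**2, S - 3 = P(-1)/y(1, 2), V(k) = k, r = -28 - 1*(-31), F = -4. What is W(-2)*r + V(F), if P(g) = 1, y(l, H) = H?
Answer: 38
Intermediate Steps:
r = 3 (r = -28 + 31 = 3)
S = 7/2 (S = 3 + 1/2 = 7/2 ≈ 3.5000)
W(m) = 7*m**2/2
W(-2)*r + V(F) = ((7/2)*(-2)**2)*3 - 4 = ((7/2)*4)*3 - 4 = 14*3 - 4 = 42 - 4 = 38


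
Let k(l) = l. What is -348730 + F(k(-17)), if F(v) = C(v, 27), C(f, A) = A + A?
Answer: -348676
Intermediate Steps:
C(f, A) = 2*A
F(v) = 54 (F(v) = 2*27 = 54)
-348730 + F(k(-17)) = -348730 + 54 = -348676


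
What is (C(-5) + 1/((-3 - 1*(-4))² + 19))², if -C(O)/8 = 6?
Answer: 919681/400 ≈ 2299.2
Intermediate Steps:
C(O) = -48 (C(O) = -8*6 = -48)
(C(-5) + 1/((-3 - 1*(-4))² + 19))² = (-48 + 1/((-3 - 1*(-4))² + 19))² = (-48 + 1/((-3 + 4)² + 19))² = (-48 + 1/(1² + 19))² = (-48 + 1/(1 + 19))² = (-48 + 1/20)² = (-959/20)² = 919681/400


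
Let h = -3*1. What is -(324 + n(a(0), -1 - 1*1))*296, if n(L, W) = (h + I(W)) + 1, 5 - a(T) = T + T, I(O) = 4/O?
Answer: -94720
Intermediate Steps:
a(T) = 5 - 2*T (a(T) = 5 - (T + T) = 5 - 2*T)
h = -3
n(L, W) = -2 + 4/W (n(L, W) = (-3 + 4/W) + 1 = -2 + 4/W)
-(324 + n(a(0), -1 - 1*1))*296 = -(324 + (-2 + 4/(-1 - 1*1)))*296 = -(324 + (-2 + 4/(-1 - 1)))*296 = -(324 + (-2 + 4/(-2)))*296 = -(324 + (-2 + 4*(-½)))*296 = -(324 + (-2 - 2))*296 = -(324 - 4)*296 = -320*296 = -1*94720 = -94720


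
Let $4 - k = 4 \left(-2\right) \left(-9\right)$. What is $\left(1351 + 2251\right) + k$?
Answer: $3534$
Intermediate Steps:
$k = -68$ ($k = 4 - 4 \left(-2\right) \left(-9\right) = 4 - \left(-8\right) \left(-9\right) = 4 - 72 = -68$)
$\left(1351 + 2251\right) + k = \left(1351 + 2251\right) - 68 = 3602 - 68 = 3534$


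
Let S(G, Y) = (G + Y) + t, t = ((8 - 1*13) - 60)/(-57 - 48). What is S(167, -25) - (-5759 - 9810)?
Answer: 329944/21 ≈ 15712.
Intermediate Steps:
t = 13/21 (t = ((8 - 13) - 60)/(-105) = (-5 - 60)*(-1/105) = -65*(-1/105) = 13/21 ≈ 0.61905)
S(G, Y) = 13/21 + G + Y (S(G, Y) = (G + Y) + 13/21 = 13/21 + G + Y)
S(167, -25) - (-5759 - 9810) = (13/21 + 167 - 25) - (-5759 - 9810) = 2995/21 - 1*(-15569) = 2995/21 + 15569 = 329944/21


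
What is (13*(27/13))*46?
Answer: 1242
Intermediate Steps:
(13*(27/13))*46 = 27*46 = 1242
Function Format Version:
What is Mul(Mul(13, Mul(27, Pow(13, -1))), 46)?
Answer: 1242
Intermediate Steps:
Mul(Mul(13, Mul(27, Pow(13, -1))), 46) = Mul(Mul(13, Mul(27, Rational(1, 13))), 46) = Mul(Mul(13, Rational(27, 13)), 46) = Mul(27, 46) = 1242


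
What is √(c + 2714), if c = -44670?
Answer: 2*I*√10489 ≈ 204.83*I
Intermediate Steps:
√(c + 2714) = √(-44670 + 2714) = √(-41956) = 2*I*√10489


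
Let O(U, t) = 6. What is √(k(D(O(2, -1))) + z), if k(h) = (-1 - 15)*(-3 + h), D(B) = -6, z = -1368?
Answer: 6*I*√34 ≈ 34.986*I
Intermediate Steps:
k(h) = 48 - 16*h (k(h) = -16*(-3 + h) = 48 - 16*h)
√(k(D(O(2, -1))) + z) = √((48 - 16*(-6)) - 1368) = √((48 + 96) - 1368) = √(144 - 1368) = √(-1224) = 6*I*√34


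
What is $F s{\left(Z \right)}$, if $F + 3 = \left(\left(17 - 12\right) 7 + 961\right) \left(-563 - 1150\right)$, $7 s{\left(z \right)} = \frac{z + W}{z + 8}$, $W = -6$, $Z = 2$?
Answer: $\frac{3412302}{35} \approx 97494.0$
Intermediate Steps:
$s{\left(z \right)} = \frac{-6 + z}{7 \left(8 + z\right)}$ ($s{\left(z \right)} = \frac{\left(z - 6\right) \frac{1}{z + 8}}{7} = \frac{\left(-6 + z\right) \frac{1}{8 + z}}{7} = \frac{\frac{1}{8 + z} \left(-6 + z\right)}{7} = \frac{-6 + z}{7 \left(8 + z\right)}$)
$F = -1706151$ ($F = -3 + \left(\left(17 - 12\right) 7 + 961\right) \left(-563 - 1150\right) = -3 + \left(5 \cdot 7 + 961\right) \left(-1713\right) = -3 + \left(35 + 961\right) \left(-1713\right) = -3 + 996 \left(-1713\right) = -3 - 1706148 = -1706151$)
$F s{\left(Z \right)} = - 1706151 \frac{-6 + 2}{7 \left(8 + 2\right)} = - 1706151 \cdot \frac{1}{7} \cdot \frac{1}{10} \left(-4\right) = \left(-1706151\right) \left(- \frac{2}{35}\right) = \frac{3412302}{35}$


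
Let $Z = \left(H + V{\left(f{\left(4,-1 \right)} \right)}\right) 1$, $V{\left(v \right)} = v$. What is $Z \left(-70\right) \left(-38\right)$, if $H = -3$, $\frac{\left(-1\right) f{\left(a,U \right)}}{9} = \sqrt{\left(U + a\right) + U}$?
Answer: $-7980 - 23940 \sqrt{2} \approx -41836.0$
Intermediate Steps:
$f{\left(a,U \right)} = - 9 \sqrt{a + 2 U}$ ($f{\left(a,U \right)} = - 9 \sqrt{\left(U + a\right) + U} = - 9 \sqrt{a + 2 U}$)
$Z = -3 - 9 \sqrt{2}$ ($Z = \left(-3 - 9 \sqrt{4 + 2 \left(-1\right)}\right) 1 = \left(-3 - 9 \sqrt{4 - 2}\right) 1 = \left(-3 - 9 \sqrt{2}\right) 1 = -3 - 9 \sqrt{2} \approx -15.728$)
$Z \left(-70\right) \left(-38\right) = \left(-3 - 9 \sqrt{2}\right) \left(-70\right) \left(-38\right) = \left(210 + 630 \sqrt{2}\right) \left(-38\right) = -7980 - 23940 \sqrt{2}$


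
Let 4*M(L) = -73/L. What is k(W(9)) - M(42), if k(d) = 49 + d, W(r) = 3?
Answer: 8809/168 ≈ 52.435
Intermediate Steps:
M(L) = -73/(4*L) (M(L) = (-73/L)/4 = -73/(4*L))
k(W(9)) - M(42) = (49 + 3) - (-73)/(4*42) = 52 - (-73)/(4*42) = 52 - 1*(-73/168) = 52 + 73/168 = 8809/168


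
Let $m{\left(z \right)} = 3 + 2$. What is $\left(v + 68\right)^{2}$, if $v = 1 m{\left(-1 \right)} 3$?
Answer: $6889$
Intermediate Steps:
$m{\left(z \right)} = 5$
$v = 15$ ($v = 1 \cdot 5 \cdot 3 = 5 \cdot 3 = 15$)
$\left(v + 68\right)^{2} = \left(15 + 68\right)^{2} = 83^{2} = 6889$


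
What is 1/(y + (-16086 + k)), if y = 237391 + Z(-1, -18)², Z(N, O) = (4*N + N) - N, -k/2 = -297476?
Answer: 1/816273 ≈ 1.2251e-6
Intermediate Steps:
k = 594952 (k = -2*(-297476) = 594952)
Z(N, O) = 4*N (Z(N, O) = 5*N - N = 4*N)
y = 237407 (y = 237391 + (4*(-1))² = 237391 + (-4)² = 237391 + 16 = 237407)
1/(y + (-16086 + k)) = 1/(237407 + (-16086 + 594952)) = 1/(237407 + 578866) = 1/816273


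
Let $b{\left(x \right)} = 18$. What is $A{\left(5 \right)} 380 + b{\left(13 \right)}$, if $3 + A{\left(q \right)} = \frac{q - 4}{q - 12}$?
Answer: $- \frac{8234}{7} \approx -1176.3$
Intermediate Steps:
$A{\left(q \right)} = -3 + \frac{-4 + q}{-12 + q}$ ($A{\left(q \right)} = -3 + \frac{q - 4}{q - 12} = -3 + \frac{-4 + q}{-12 + q}$)
$A{\left(5 \right)} 380 + b{\left(13 \right)} = \frac{2 \left(16 - 5\right)}{-12 + 5} \cdot 380 + 18 = \frac{2 \left(16 - 5\right)}{-7} \cdot 380 + 18 = 2 \left(- \frac{1}{7}\right) 11 \cdot 380 + 18 = \left(- \frac{22}{7}\right) 380 + 18 = - \frac{8360}{7} + 18 = - \frac{8234}{7}$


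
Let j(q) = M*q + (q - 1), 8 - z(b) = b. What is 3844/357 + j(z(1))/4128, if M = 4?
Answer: 2646695/245616 ≈ 10.776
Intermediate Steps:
z(b) = 8 - b
j(q) = -1 + 5*q (j(q) = 4*q + (q - 1) = 4*q + (-1 + q) = -1 + 5*q)
3844/357 + j(z(1))/4128 = 3844/357 + (-1 + 5*(8 - 1*1))/4128 = 3844*(1/357) + (-1 + 5*(8 - 1))*(1/4128) = 3844/357 + (-1 + 5*7)*(1/4128) = 3844/357 + (-1 + 35)*(1/4128) = 3844/357 + 34*(1/4128) = 3844/357 + 17/2064 = 2646695/245616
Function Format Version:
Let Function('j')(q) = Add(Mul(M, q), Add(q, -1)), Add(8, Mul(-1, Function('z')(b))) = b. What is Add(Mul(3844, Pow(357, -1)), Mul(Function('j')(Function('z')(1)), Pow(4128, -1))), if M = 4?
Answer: Rational(2646695, 245616) ≈ 10.776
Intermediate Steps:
Function('z')(b) = Add(8, Mul(-1, b))
Function('j')(q) = Add(-1, Mul(5, q)) (Function('j')(q) = Add(Mul(4, q), Add(q, -1)) = Add(Mul(4, q), Add(-1, q)) = Add(-1, Mul(5, q)))
Add(Mul(3844, Pow(357, -1)), Mul(Function('j')(Function('z')(1)), Pow(4128, -1))) = Add(Mul(3844, Pow(357, -1)), Mul(Add(-1, Mul(5, Add(8, Mul(-1, 1)))), Pow(4128, -1))) = Add(Mul(3844, Rational(1, 357)), Mul(Add(-1, Mul(5, Add(8, -1))), Rational(1, 4128))) = Add(Rational(3844, 357), Mul(Add(-1, Mul(5, 7)), Rational(1, 4128))) = Add(Rational(3844, 357), Mul(Add(-1, 35), Rational(1, 4128))) = Add(Rational(3844, 357), Mul(34, Rational(1, 4128))) = Add(Rational(3844, 357), Rational(17, 2064)) = Rational(2646695, 245616)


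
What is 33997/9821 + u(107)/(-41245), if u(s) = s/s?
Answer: 1402196444/405067145 ≈ 3.4616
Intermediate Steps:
u(s) = 1
33997/9821 + u(107)/(-41245) = 33997/9821 + 1/(-41245) = 33997*(1/9821) + 1*(-1/41245) = 33997/9821 - 1/41245 = 1402196444/405067145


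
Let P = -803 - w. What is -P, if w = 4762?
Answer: 5565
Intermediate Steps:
P = -5565 (P = -803 - 1*4762 = -803 - 4762 = -5565)
-P = -1*(-5565) = 5565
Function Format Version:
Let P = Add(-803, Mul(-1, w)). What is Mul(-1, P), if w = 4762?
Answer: 5565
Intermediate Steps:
P = -5565 (P = Add(-803, Mul(-1, 4762)) = Add(-803, -4762) = -5565)
Mul(-1, P) = Mul(-1, -5565) = 5565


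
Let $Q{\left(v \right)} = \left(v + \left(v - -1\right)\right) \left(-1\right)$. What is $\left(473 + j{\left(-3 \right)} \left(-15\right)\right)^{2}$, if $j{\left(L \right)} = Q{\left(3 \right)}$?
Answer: $334084$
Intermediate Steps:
$Q{\left(v \right)} = -1 - 2 v$ ($Q{\left(v \right)} = \left(v + \left(v + 1\right)\right) \left(-1\right) = \left(v + \left(1 + v\right)\right) \left(-1\right) = \left(1 + 2 v\right) \left(-1\right) = -1 - 2 v$)
$j{\left(L \right)} = -7$ ($j{\left(L \right)} = -1 - 6 = -7$)
$\left(473 + j{\left(-3 \right)} \left(-15\right)\right)^{2} = \left(473 - -105\right)^{2} = \left(473 + 105\right)^{2} = 578^{2} = 334084$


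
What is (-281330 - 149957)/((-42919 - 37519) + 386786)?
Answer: -431287/306348 ≈ -1.4078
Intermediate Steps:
(-281330 - 149957)/((-42919 - 37519) + 386786) = -431287/(-80438 + 386786) = -431287/306348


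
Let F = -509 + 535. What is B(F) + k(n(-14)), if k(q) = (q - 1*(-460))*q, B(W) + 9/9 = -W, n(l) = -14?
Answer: -6271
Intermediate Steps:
F = 26
B(W) = -1 - W
k(q) = q*(460 + q) (k(q) = (q + 460)*q = (460 + q)*q = q*(460 + q))
B(F) + k(n(-14)) = (-1 - 1*26) - 14*(460 - 14) = (-1 - 26) - 14*446 = -27 - 6244 = -6271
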